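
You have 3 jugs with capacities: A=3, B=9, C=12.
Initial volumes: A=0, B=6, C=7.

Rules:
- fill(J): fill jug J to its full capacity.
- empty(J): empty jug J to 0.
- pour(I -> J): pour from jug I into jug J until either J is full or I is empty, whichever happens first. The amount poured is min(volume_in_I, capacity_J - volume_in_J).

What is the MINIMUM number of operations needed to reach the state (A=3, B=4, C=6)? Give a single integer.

BFS from (A=0, B=6, C=7). One shortest path:
  1. pour(B -> C) -> (A=0 B=1 C=12)
  2. pour(C -> A) -> (A=3 B=1 C=9)
  3. pour(A -> B) -> (A=0 B=4 C=9)
  4. pour(C -> A) -> (A=3 B=4 C=6)
Reached target in 4 moves.

Answer: 4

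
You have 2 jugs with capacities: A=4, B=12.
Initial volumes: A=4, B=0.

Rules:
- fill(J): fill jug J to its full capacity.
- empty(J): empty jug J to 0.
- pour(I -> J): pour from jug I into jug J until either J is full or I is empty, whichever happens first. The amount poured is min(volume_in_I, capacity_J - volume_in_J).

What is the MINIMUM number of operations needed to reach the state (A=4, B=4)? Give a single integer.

Answer: 2

Derivation:
BFS from (A=4, B=0). One shortest path:
  1. pour(A -> B) -> (A=0 B=4)
  2. fill(A) -> (A=4 B=4)
Reached target in 2 moves.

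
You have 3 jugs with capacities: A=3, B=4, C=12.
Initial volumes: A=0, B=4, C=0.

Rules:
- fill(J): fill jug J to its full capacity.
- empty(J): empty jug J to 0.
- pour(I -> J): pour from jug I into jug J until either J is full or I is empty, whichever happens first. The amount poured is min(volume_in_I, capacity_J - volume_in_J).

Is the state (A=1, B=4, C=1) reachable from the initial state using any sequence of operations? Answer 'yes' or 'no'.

BFS from (A=0, B=4, C=0):
  1. pour(B -> A) -> (A=3 B=1 C=0)
  2. empty(A) -> (A=0 B=1 C=0)
  3. pour(B -> C) -> (A=0 B=0 C=1)
  4. fill(B) -> (A=0 B=4 C=1)
  5. pour(B -> A) -> (A=3 B=1 C=1)
  6. empty(A) -> (A=0 B=1 C=1)
  7. pour(B -> A) -> (A=1 B=0 C=1)
  8. fill(B) -> (A=1 B=4 C=1)
Target reached → yes.

Answer: yes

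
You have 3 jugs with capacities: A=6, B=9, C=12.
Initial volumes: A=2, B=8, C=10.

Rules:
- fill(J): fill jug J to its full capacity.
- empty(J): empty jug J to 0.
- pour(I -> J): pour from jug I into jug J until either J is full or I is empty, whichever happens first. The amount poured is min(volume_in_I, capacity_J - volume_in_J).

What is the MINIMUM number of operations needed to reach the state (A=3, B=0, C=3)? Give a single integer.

Answer: 6

Derivation:
BFS from (A=2, B=8, C=10). One shortest path:
  1. fill(A) -> (A=6 B=8 C=10)
  2. pour(A -> B) -> (A=5 B=9 C=10)
  3. empty(B) -> (A=5 B=0 C=10)
  4. pour(A -> C) -> (A=3 B=0 C=12)
  5. pour(C -> B) -> (A=3 B=9 C=3)
  6. empty(B) -> (A=3 B=0 C=3)
Reached target in 6 moves.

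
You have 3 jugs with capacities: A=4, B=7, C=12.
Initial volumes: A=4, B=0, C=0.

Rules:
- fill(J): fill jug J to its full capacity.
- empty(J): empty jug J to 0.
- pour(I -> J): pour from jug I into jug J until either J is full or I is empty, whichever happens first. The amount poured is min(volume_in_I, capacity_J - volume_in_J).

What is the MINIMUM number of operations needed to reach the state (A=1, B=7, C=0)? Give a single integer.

Answer: 3

Derivation:
BFS from (A=4, B=0, C=0). One shortest path:
  1. pour(A -> B) -> (A=0 B=4 C=0)
  2. fill(A) -> (A=4 B=4 C=0)
  3. pour(A -> B) -> (A=1 B=7 C=0)
Reached target in 3 moves.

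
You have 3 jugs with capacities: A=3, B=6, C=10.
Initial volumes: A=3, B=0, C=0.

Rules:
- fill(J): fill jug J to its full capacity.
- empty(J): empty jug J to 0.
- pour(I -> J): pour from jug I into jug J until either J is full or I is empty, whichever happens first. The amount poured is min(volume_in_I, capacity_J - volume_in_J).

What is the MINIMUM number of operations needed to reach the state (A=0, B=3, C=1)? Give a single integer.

BFS from (A=3, B=0, C=0). One shortest path:
  1. empty(A) -> (A=0 B=0 C=0)
  2. fill(C) -> (A=0 B=0 C=10)
  3. pour(C -> A) -> (A=3 B=0 C=7)
  4. pour(C -> B) -> (A=3 B=6 C=1)
  5. empty(B) -> (A=3 B=0 C=1)
  6. pour(A -> B) -> (A=0 B=3 C=1)
Reached target in 6 moves.

Answer: 6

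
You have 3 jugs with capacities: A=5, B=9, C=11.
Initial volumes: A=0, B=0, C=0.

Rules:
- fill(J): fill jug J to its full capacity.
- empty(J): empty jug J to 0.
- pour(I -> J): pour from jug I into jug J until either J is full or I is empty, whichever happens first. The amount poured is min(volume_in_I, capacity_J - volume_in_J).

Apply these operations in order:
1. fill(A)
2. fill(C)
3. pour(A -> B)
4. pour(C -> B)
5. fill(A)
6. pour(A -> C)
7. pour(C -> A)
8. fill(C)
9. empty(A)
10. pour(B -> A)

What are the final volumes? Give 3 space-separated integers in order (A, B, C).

Step 1: fill(A) -> (A=5 B=0 C=0)
Step 2: fill(C) -> (A=5 B=0 C=11)
Step 3: pour(A -> B) -> (A=0 B=5 C=11)
Step 4: pour(C -> B) -> (A=0 B=9 C=7)
Step 5: fill(A) -> (A=5 B=9 C=7)
Step 6: pour(A -> C) -> (A=1 B=9 C=11)
Step 7: pour(C -> A) -> (A=5 B=9 C=7)
Step 8: fill(C) -> (A=5 B=9 C=11)
Step 9: empty(A) -> (A=0 B=9 C=11)
Step 10: pour(B -> A) -> (A=5 B=4 C=11)

Answer: 5 4 11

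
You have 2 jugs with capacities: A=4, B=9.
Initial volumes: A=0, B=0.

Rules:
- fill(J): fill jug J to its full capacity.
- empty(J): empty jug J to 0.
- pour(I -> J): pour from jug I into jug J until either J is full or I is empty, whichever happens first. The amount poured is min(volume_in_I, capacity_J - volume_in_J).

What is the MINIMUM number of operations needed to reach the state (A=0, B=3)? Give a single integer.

Answer: 8

Derivation:
BFS from (A=0, B=0). One shortest path:
  1. fill(A) -> (A=4 B=0)
  2. pour(A -> B) -> (A=0 B=4)
  3. fill(A) -> (A=4 B=4)
  4. pour(A -> B) -> (A=0 B=8)
  5. fill(A) -> (A=4 B=8)
  6. pour(A -> B) -> (A=3 B=9)
  7. empty(B) -> (A=3 B=0)
  8. pour(A -> B) -> (A=0 B=3)
Reached target in 8 moves.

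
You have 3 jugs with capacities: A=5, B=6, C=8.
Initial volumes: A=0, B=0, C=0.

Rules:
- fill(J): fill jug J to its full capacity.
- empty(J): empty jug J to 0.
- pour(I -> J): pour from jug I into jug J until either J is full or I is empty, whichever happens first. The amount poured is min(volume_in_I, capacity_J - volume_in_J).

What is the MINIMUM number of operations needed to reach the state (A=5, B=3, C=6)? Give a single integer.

BFS from (A=0, B=0, C=0). One shortest path:
  1. fill(C) -> (A=0 B=0 C=8)
  2. pour(C -> B) -> (A=0 B=6 C=2)
  3. pour(C -> A) -> (A=2 B=6 C=0)
  4. pour(B -> C) -> (A=2 B=0 C=6)
  5. fill(B) -> (A=2 B=6 C=6)
  6. pour(B -> A) -> (A=5 B=3 C=6)
Reached target in 6 moves.

Answer: 6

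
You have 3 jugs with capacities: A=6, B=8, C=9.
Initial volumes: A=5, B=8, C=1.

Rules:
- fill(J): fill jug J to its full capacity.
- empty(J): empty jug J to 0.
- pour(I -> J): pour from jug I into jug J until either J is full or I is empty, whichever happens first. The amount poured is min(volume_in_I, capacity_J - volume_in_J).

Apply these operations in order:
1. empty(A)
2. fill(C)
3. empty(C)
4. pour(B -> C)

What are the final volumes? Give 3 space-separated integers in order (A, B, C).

Answer: 0 0 8

Derivation:
Step 1: empty(A) -> (A=0 B=8 C=1)
Step 2: fill(C) -> (A=0 B=8 C=9)
Step 3: empty(C) -> (A=0 B=8 C=0)
Step 4: pour(B -> C) -> (A=0 B=0 C=8)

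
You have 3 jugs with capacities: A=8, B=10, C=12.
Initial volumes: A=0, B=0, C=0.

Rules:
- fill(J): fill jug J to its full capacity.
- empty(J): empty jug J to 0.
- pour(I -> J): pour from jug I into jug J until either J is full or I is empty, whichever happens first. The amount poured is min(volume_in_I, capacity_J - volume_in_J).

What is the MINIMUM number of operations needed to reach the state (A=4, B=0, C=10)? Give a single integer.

BFS from (A=0, B=0, C=0). One shortest path:
  1. fill(B) -> (A=0 B=10 C=0)
  2. fill(C) -> (A=0 B=10 C=12)
  3. pour(C -> A) -> (A=8 B=10 C=4)
  4. empty(A) -> (A=0 B=10 C=4)
  5. pour(C -> A) -> (A=4 B=10 C=0)
  6. pour(B -> C) -> (A=4 B=0 C=10)
Reached target in 6 moves.

Answer: 6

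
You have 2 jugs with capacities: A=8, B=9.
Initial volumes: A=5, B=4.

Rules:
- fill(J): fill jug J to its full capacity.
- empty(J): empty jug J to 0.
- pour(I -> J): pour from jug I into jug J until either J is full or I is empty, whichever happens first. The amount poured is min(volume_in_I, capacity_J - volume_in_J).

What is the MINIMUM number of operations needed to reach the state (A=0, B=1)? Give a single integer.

Answer: 2

Derivation:
BFS from (A=5, B=4). One shortest path:
  1. pour(B -> A) -> (A=8 B=1)
  2. empty(A) -> (A=0 B=1)
Reached target in 2 moves.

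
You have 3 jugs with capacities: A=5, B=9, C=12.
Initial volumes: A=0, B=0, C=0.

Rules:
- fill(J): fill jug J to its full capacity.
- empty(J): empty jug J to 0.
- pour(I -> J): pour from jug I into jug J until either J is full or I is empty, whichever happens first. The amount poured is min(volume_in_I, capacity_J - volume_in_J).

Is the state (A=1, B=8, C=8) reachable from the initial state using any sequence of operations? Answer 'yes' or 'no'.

Answer: no

Derivation:
BFS explored all 428 reachable states.
Reachable set includes: (0,0,0), (0,0,1), (0,0,2), (0,0,3), (0,0,4), (0,0,5), (0,0,6), (0,0,7), (0,0,8), (0,0,9), (0,0,10), (0,0,11) ...
Target (A=1, B=8, C=8) not in reachable set → no.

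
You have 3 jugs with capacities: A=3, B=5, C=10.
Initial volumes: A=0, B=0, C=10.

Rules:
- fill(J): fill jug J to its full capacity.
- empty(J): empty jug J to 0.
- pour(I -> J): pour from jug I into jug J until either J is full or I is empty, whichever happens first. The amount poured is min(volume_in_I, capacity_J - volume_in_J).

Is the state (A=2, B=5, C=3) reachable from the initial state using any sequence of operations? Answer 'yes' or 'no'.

BFS from (A=0, B=0, C=10):
  1. pour(C -> B) -> (A=0 B=5 C=5)
  2. pour(B -> A) -> (A=3 B=2 C=5)
  3. pour(A -> C) -> (A=0 B=2 C=8)
  4. pour(B -> A) -> (A=2 B=0 C=8)
  5. pour(C -> B) -> (A=2 B=5 C=3)
Target reached → yes.

Answer: yes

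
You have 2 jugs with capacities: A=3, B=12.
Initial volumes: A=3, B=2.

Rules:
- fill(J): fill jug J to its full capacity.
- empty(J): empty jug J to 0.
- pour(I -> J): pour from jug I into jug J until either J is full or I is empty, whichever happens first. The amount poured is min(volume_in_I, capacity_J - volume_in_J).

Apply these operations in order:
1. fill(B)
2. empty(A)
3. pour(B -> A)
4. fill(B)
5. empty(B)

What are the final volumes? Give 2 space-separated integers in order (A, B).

Answer: 3 0

Derivation:
Step 1: fill(B) -> (A=3 B=12)
Step 2: empty(A) -> (A=0 B=12)
Step 3: pour(B -> A) -> (A=3 B=9)
Step 4: fill(B) -> (A=3 B=12)
Step 5: empty(B) -> (A=3 B=0)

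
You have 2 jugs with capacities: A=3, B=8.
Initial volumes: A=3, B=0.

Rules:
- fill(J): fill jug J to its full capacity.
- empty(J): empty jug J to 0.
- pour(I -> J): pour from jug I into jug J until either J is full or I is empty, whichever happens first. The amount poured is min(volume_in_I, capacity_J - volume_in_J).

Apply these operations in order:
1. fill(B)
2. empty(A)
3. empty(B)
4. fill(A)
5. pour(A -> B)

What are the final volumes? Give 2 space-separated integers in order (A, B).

Answer: 0 3

Derivation:
Step 1: fill(B) -> (A=3 B=8)
Step 2: empty(A) -> (A=0 B=8)
Step 3: empty(B) -> (A=0 B=0)
Step 4: fill(A) -> (A=3 B=0)
Step 5: pour(A -> B) -> (A=0 B=3)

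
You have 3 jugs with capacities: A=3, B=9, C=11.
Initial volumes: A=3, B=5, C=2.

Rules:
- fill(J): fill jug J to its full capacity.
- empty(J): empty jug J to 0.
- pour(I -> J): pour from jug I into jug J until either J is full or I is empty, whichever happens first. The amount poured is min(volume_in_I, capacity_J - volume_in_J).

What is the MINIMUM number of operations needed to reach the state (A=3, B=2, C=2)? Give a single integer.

Answer: 2

Derivation:
BFS from (A=3, B=5, C=2). One shortest path:
  1. empty(A) -> (A=0 B=5 C=2)
  2. pour(B -> A) -> (A=3 B=2 C=2)
Reached target in 2 moves.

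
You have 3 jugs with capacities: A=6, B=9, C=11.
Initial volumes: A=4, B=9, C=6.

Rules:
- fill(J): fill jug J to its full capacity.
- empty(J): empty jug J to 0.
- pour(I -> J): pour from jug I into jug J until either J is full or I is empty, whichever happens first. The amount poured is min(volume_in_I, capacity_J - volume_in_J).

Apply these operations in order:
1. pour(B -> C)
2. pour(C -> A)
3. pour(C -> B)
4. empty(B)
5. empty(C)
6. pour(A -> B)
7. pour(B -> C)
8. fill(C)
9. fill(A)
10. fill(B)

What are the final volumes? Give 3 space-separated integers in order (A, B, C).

Step 1: pour(B -> C) -> (A=4 B=4 C=11)
Step 2: pour(C -> A) -> (A=6 B=4 C=9)
Step 3: pour(C -> B) -> (A=6 B=9 C=4)
Step 4: empty(B) -> (A=6 B=0 C=4)
Step 5: empty(C) -> (A=6 B=0 C=0)
Step 6: pour(A -> B) -> (A=0 B=6 C=0)
Step 7: pour(B -> C) -> (A=0 B=0 C=6)
Step 8: fill(C) -> (A=0 B=0 C=11)
Step 9: fill(A) -> (A=6 B=0 C=11)
Step 10: fill(B) -> (A=6 B=9 C=11)

Answer: 6 9 11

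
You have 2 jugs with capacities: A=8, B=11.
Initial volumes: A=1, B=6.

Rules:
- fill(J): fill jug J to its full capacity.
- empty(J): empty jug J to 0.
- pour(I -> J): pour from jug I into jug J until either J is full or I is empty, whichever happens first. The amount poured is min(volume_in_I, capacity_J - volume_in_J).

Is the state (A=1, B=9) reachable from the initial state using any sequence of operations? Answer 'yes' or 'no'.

Answer: no

Derivation:
BFS explored all 39 reachable states.
Reachable set includes: (0,0), (0,1), (0,2), (0,3), (0,4), (0,5), (0,6), (0,7), (0,8), (0,9), (0,10), (0,11) ...
Target (A=1, B=9) not in reachable set → no.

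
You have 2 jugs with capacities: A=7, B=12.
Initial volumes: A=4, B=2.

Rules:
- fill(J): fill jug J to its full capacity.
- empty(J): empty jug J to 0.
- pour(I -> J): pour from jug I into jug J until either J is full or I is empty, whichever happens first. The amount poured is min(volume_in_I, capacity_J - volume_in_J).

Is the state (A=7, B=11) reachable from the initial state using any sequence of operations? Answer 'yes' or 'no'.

Answer: yes

Derivation:
BFS from (A=4, B=2):
  1. pour(B -> A) -> (A=6 B=0)
  2. fill(B) -> (A=6 B=12)
  3. pour(B -> A) -> (A=7 B=11)
Target reached → yes.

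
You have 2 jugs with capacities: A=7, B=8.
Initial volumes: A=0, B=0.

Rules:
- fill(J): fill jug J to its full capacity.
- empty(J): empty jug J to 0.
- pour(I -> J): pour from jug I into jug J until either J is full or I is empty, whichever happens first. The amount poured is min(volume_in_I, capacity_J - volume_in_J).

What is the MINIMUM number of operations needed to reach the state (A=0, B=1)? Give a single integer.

Answer: 3

Derivation:
BFS from (A=0, B=0). One shortest path:
  1. fill(B) -> (A=0 B=8)
  2. pour(B -> A) -> (A=7 B=1)
  3. empty(A) -> (A=0 B=1)
Reached target in 3 moves.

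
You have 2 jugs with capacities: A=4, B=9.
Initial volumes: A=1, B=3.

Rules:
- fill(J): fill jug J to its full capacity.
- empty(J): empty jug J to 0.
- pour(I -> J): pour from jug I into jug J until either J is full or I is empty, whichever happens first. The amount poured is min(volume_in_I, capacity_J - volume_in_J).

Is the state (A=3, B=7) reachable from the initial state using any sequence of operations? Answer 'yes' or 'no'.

BFS explored all 27 reachable states.
Reachable set includes: (0,0), (0,1), (0,2), (0,3), (0,4), (0,5), (0,6), (0,7), (0,8), (0,9), (1,0), (1,3) ...
Target (A=3, B=7) not in reachable set → no.

Answer: no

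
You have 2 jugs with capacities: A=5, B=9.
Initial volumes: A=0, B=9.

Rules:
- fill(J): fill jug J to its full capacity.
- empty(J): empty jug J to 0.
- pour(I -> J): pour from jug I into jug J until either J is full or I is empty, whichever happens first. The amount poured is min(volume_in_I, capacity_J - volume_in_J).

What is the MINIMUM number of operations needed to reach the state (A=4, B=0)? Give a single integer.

Answer: 3

Derivation:
BFS from (A=0, B=9). One shortest path:
  1. pour(B -> A) -> (A=5 B=4)
  2. empty(A) -> (A=0 B=4)
  3. pour(B -> A) -> (A=4 B=0)
Reached target in 3 moves.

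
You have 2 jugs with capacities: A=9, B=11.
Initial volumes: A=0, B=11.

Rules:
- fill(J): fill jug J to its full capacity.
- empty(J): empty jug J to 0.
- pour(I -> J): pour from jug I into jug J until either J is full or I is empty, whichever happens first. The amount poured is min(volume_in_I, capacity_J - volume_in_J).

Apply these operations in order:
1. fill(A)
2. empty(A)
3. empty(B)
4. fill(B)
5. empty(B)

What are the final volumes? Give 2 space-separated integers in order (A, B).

Step 1: fill(A) -> (A=9 B=11)
Step 2: empty(A) -> (A=0 B=11)
Step 3: empty(B) -> (A=0 B=0)
Step 4: fill(B) -> (A=0 B=11)
Step 5: empty(B) -> (A=0 B=0)

Answer: 0 0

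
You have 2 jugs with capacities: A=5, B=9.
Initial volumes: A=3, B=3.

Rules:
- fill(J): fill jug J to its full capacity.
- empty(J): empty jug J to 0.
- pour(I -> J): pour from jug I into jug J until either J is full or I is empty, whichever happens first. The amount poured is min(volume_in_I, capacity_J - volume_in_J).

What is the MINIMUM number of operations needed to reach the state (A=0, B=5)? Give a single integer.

BFS from (A=3, B=3). One shortest path:
  1. fill(A) -> (A=5 B=3)
  2. empty(B) -> (A=5 B=0)
  3. pour(A -> B) -> (A=0 B=5)
Reached target in 3 moves.

Answer: 3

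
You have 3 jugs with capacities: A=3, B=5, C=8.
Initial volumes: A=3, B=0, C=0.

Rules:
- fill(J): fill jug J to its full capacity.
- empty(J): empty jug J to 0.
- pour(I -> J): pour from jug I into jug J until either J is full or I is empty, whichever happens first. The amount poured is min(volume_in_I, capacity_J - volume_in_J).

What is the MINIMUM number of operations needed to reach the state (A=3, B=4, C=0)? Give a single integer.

Answer: 7

Derivation:
BFS from (A=3, B=0, C=0). One shortest path:
  1. empty(A) -> (A=0 B=0 C=0)
  2. fill(B) -> (A=0 B=5 C=0)
  3. pour(B -> A) -> (A=3 B=2 C=0)
  4. empty(A) -> (A=0 B=2 C=0)
  5. pour(B -> A) -> (A=2 B=0 C=0)
  6. fill(B) -> (A=2 B=5 C=0)
  7. pour(B -> A) -> (A=3 B=4 C=0)
Reached target in 7 moves.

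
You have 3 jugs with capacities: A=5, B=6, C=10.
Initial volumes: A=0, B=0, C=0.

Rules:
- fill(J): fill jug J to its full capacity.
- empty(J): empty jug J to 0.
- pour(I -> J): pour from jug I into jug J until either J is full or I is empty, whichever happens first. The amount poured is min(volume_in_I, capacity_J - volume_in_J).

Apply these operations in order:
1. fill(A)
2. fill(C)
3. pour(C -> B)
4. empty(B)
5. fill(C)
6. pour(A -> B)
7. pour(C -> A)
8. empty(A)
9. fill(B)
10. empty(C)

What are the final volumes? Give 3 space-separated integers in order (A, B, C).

Answer: 0 6 0

Derivation:
Step 1: fill(A) -> (A=5 B=0 C=0)
Step 2: fill(C) -> (A=5 B=0 C=10)
Step 3: pour(C -> B) -> (A=5 B=6 C=4)
Step 4: empty(B) -> (A=5 B=0 C=4)
Step 5: fill(C) -> (A=5 B=0 C=10)
Step 6: pour(A -> B) -> (A=0 B=5 C=10)
Step 7: pour(C -> A) -> (A=5 B=5 C=5)
Step 8: empty(A) -> (A=0 B=5 C=5)
Step 9: fill(B) -> (A=0 B=6 C=5)
Step 10: empty(C) -> (A=0 B=6 C=0)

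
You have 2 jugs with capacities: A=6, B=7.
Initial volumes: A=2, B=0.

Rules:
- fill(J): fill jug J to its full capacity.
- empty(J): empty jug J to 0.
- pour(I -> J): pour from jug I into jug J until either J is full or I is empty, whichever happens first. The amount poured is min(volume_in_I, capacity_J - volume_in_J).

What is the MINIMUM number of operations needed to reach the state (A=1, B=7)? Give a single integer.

Answer: 3

Derivation:
BFS from (A=2, B=0). One shortest path:
  1. pour(A -> B) -> (A=0 B=2)
  2. fill(A) -> (A=6 B=2)
  3. pour(A -> B) -> (A=1 B=7)
Reached target in 3 moves.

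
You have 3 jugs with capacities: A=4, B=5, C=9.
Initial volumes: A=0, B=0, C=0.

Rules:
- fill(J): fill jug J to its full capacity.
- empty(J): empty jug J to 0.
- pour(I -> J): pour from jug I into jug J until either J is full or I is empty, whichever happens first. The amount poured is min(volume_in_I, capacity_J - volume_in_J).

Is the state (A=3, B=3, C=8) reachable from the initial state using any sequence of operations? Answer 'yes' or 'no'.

Answer: no

Derivation:
BFS explored all 204 reachable states.
Reachable set includes: (0,0,0), (0,0,1), (0,0,2), (0,0,3), (0,0,4), (0,0,5), (0,0,6), (0,0,7), (0,0,8), (0,0,9), (0,1,0), (0,1,1) ...
Target (A=3, B=3, C=8) not in reachable set → no.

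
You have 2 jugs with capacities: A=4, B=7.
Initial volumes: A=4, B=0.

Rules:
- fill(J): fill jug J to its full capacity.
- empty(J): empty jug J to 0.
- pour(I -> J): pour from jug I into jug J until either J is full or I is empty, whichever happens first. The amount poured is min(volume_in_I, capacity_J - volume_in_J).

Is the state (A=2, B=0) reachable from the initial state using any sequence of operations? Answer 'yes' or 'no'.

BFS from (A=4, B=0):
  1. pour(A -> B) -> (A=0 B=4)
  2. fill(A) -> (A=4 B=4)
  3. pour(A -> B) -> (A=1 B=7)
  4. empty(B) -> (A=1 B=0)
  5. pour(A -> B) -> (A=0 B=1)
  6. fill(A) -> (A=4 B=1)
  7. pour(A -> B) -> (A=0 B=5)
  8. fill(A) -> (A=4 B=5)
  9. pour(A -> B) -> (A=2 B=7)
  10. empty(B) -> (A=2 B=0)
Target reached → yes.

Answer: yes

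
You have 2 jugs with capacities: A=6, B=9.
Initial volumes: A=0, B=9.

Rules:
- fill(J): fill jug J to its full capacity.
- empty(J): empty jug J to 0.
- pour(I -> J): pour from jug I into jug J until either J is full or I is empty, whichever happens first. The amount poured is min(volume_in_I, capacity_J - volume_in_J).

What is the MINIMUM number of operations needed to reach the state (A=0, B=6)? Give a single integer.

BFS from (A=0, B=9). One shortest path:
  1. fill(A) -> (A=6 B=9)
  2. empty(B) -> (A=6 B=0)
  3. pour(A -> B) -> (A=0 B=6)
Reached target in 3 moves.

Answer: 3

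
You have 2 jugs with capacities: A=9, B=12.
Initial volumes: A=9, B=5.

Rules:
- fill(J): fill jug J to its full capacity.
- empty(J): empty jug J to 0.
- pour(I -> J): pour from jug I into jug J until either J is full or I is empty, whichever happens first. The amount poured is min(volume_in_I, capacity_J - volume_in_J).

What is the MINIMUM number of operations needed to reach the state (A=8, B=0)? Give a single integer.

BFS from (A=9, B=5). One shortest path:
  1. empty(A) -> (A=0 B=5)
  2. pour(B -> A) -> (A=5 B=0)
  3. fill(B) -> (A=5 B=12)
  4. pour(B -> A) -> (A=9 B=8)
  5. empty(A) -> (A=0 B=8)
  6. pour(B -> A) -> (A=8 B=0)
Reached target in 6 moves.

Answer: 6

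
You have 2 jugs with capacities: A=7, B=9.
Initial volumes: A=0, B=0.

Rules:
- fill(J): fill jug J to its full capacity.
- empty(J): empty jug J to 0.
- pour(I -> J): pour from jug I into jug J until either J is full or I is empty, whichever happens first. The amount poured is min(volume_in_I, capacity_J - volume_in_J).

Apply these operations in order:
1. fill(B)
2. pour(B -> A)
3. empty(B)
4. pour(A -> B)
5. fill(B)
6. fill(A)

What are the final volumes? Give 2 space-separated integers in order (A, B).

Step 1: fill(B) -> (A=0 B=9)
Step 2: pour(B -> A) -> (A=7 B=2)
Step 3: empty(B) -> (A=7 B=0)
Step 4: pour(A -> B) -> (A=0 B=7)
Step 5: fill(B) -> (A=0 B=9)
Step 6: fill(A) -> (A=7 B=9)

Answer: 7 9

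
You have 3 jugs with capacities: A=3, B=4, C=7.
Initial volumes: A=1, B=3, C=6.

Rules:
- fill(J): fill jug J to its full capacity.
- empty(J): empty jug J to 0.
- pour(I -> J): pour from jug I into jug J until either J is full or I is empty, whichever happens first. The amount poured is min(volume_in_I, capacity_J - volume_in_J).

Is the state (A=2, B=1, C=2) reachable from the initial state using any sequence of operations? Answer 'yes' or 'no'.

BFS explored all 125 reachable states.
Reachable set includes: (0,0,0), (0,0,1), (0,0,2), (0,0,3), (0,0,4), (0,0,5), (0,0,6), (0,0,7), (0,1,0), (0,1,1), (0,1,2), (0,1,3) ...
Target (A=2, B=1, C=2) not in reachable set → no.

Answer: no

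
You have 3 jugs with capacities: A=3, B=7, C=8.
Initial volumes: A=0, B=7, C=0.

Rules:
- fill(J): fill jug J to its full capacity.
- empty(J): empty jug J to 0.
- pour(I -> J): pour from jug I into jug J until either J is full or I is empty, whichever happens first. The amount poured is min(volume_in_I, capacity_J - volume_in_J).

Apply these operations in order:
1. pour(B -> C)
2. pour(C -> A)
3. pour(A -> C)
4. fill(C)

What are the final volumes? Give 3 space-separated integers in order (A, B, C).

Step 1: pour(B -> C) -> (A=0 B=0 C=7)
Step 2: pour(C -> A) -> (A=3 B=0 C=4)
Step 3: pour(A -> C) -> (A=0 B=0 C=7)
Step 4: fill(C) -> (A=0 B=0 C=8)

Answer: 0 0 8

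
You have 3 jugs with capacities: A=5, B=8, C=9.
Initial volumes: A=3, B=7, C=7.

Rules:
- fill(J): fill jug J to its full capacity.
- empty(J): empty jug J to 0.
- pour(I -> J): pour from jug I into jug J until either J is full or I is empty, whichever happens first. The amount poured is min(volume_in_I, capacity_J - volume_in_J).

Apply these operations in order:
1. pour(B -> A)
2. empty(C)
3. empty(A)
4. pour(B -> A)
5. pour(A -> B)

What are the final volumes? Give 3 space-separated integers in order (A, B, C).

Answer: 0 5 0

Derivation:
Step 1: pour(B -> A) -> (A=5 B=5 C=7)
Step 2: empty(C) -> (A=5 B=5 C=0)
Step 3: empty(A) -> (A=0 B=5 C=0)
Step 4: pour(B -> A) -> (A=5 B=0 C=0)
Step 5: pour(A -> B) -> (A=0 B=5 C=0)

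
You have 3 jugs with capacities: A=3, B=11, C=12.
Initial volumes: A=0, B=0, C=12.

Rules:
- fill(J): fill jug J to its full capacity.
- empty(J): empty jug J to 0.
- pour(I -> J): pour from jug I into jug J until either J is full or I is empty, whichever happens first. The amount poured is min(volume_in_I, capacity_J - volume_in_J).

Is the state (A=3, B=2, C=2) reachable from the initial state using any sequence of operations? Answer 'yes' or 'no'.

Answer: yes

Derivation:
BFS from (A=0, B=0, C=12):
  1. pour(C -> B) -> (A=0 B=11 C=1)
  2. empty(B) -> (A=0 B=0 C=1)
  3. pour(C -> B) -> (A=0 B=1 C=0)
  4. fill(C) -> (A=0 B=1 C=12)
  5. pour(C -> B) -> (A=0 B=11 C=2)
  6. pour(B -> A) -> (A=3 B=8 C=2)
  7. empty(A) -> (A=0 B=8 C=2)
  8. pour(B -> A) -> (A=3 B=5 C=2)
  9. empty(A) -> (A=0 B=5 C=2)
  10. pour(B -> A) -> (A=3 B=2 C=2)
Target reached → yes.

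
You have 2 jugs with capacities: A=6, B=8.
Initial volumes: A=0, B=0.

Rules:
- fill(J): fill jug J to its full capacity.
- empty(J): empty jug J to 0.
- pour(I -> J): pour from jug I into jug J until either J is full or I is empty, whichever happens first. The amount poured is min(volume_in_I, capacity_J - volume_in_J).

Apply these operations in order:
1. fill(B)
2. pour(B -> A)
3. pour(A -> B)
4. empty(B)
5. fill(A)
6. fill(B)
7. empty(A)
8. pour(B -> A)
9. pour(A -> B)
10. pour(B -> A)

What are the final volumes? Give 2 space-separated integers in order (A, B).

Answer: 6 2

Derivation:
Step 1: fill(B) -> (A=0 B=8)
Step 2: pour(B -> A) -> (A=6 B=2)
Step 3: pour(A -> B) -> (A=0 B=8)
Step 4: empty(B) -> (A=0 B=0)
Step 5: fill(A) -> (A=6 B=0)
Step 6: fill(B) -> (A=6 B=8)
Step 7: empty(A) -> (A=0 B=8)
Step 8: pour(B -> A) -> (A=6 B=2)
Step 9: pour(A -> B) -> (A=0 B=8)
Step 10: pour(B -> A) -> (A=6 B=2)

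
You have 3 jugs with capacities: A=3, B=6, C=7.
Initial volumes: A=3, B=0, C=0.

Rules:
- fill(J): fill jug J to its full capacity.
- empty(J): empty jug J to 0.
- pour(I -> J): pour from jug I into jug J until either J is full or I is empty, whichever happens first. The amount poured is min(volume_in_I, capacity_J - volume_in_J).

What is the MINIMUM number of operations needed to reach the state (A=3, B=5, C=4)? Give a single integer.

BFS from (A=3, B=0, C=0). One shortest path:
  1. empty(A) -> (A=0 B=0 C=0)
  2. fill(B) -> (A=0 B=6 C=0)
  3. pour(B -> C) -> (A=0 B=0 C=6)
  4. fill(B) -> (A=0 B=6 C=6)
  5. pour(B -> C) -> (A=0 B=5 C=7)
  6. pour(C -> A) -> (A=3 B=5 C=4)
Reached target in 6 moves.

Answer: 6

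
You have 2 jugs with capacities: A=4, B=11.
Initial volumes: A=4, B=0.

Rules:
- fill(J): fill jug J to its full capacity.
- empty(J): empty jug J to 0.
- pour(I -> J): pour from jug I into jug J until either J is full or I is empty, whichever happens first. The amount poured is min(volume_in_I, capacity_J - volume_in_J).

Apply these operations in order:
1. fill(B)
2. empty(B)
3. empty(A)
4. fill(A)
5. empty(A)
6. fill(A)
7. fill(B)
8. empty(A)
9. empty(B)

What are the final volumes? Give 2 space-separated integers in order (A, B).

Answer: 0 0

Derivation:
Step 1: fill(B) -> (A=4 B=11)
Step 2: empty(B) -> (A=4 B=0)
Step 3: empty(A) -> (A=0 B=0)
Step 4: fill(A) -> (A=4 B=0)
Step 5: empty(A) -> (A=0 B=0)
Step 6: fill(A) -> (A=4 B=0)
Step 7: fill(B) -> (A=4 B=11)
Step 8: empty(A) -> (A=0 B=11)
Step 9: empty(B) -> (A=0 B=0)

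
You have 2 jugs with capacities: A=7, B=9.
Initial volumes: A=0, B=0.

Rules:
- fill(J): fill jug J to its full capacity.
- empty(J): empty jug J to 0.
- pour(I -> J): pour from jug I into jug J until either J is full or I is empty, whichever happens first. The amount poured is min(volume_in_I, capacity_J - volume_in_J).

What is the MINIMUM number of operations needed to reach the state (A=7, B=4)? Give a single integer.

BFS from (A=0, B=0). One shortest path:
  1. fill(B) -> (A=0 B=9)
  2. pour(B -> A) -> (A=7 B=2)
  3. empty(A) -> (A=0 B=2)
  4. pour(B -> A) -> (A=2 B=0)
  5. fill(B) -> (A=2 B=9)
  6. pour(B -> A) -> (A=7 B=4)
Reached target in 6 moves.

Answer: 6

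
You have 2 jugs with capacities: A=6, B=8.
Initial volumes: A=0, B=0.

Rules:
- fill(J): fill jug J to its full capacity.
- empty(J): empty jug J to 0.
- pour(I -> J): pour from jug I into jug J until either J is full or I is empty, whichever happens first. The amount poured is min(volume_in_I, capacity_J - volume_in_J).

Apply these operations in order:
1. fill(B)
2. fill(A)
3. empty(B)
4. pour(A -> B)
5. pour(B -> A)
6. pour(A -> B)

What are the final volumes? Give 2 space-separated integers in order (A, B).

Step 1: fill(B) -> (A=0 B=8)
Step 2: fill(A) -> (A=6 B=8)
Step 3: empty(B) -> (A=6 B=0)
Step 4: pour(A -> B) -> (A=0 B=6)
Step 5: pour(B -> A) -> (A=6 B=0)
Step 6: pour(A -> B) -> (A=0 B=6)

Answer: 0 6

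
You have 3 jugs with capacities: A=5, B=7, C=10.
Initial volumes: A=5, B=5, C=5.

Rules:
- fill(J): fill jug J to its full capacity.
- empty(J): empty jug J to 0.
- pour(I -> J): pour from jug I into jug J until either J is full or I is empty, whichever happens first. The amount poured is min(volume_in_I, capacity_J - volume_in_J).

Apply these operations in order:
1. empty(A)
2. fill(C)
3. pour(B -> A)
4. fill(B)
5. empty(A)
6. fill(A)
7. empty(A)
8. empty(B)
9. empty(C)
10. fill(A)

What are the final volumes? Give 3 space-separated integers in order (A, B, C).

Answer: 5 0 0

Derivation:
Step 1: empty(A) -> (A=0 B=5 C=5)
Step 2: fill(C) -> (A=0 B=5 C=10)
Step 3: pour(B -> A) -> (A=5 B=0 C=10)
Step 4: fill(B) -> (A=5 B=7 C=10)
Step 5: empty(A) -> (A=0 B=7 C=10)
Step 6: fill(A) -> (A=5 B=7 C=10)
Step 7: empty(A) -> (A=0 B=7 C=10)
Step 8: empty(B) -> (A=0 B=0 C=10)
Step 9: empty(C) -> (A=0 B=0 C=0)
Step 10: fill(A) -> (A=5 B=0 C=0)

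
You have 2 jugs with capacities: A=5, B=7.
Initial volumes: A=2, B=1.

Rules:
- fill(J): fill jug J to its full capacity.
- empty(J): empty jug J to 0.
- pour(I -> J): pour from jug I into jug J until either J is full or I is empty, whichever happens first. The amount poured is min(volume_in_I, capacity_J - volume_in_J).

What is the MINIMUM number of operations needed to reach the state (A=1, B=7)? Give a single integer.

Answer: 3

Derivation:
BFS from (A=2, B=1). One shortest path:
  1. empty(A) -> (A=0 B=1)
  2. pour(B -> A) -> (A=1 B=0)
  3. fill(B) -> (A=1 B=7)
Reached target in 3 moves.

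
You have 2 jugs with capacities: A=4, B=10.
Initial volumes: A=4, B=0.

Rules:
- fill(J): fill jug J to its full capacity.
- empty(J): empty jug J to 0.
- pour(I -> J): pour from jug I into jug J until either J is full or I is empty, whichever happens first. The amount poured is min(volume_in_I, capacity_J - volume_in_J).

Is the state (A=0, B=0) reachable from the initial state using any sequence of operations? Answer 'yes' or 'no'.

Answer: yes

Derivation:
BFS from (A=4, B=0):
  1. empty(A) -> (A=0 B=0)
Target reached → yes.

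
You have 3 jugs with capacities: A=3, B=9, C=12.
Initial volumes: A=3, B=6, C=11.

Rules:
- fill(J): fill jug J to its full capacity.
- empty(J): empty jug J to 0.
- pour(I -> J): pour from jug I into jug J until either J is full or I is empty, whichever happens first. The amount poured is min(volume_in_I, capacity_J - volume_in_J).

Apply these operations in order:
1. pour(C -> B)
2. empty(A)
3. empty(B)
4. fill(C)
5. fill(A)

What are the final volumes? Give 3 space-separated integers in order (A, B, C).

Answer: 3 0 12

Derivation:
Step 1: pour(C -> B) -> (A=3 B=9 C=8)
Step 2: empty(A) -> (A=0 B=9 C=8)
Step 3: empty(B) -> (A=0 B=0 C=8)
Step 4: fill(C) -> (A=0 B=0 C=12)
Step 5: fill(A) -> (A=3 B=0 C=12)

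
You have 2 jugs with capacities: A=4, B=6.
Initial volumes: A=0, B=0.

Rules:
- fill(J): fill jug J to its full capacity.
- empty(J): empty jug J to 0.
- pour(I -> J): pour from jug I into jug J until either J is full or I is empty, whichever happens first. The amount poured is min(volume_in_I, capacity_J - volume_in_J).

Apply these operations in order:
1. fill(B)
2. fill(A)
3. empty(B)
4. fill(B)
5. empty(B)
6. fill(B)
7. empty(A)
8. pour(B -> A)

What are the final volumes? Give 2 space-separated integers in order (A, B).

Step 1: fill(B) -> (A=0 B=6)
Step 2: fill(A) -> (A=4 B=6)
Step 3: empty(B) -> (A=4 B=0)
Step 4: fill(B) -> (A=4 B=6)
Step 5: empty(B) -> (A=4 B=0)
Step 6: fill(B) -> (A=4 B=6)
Step 7: empty(A) -> (A=0 B=6)
Step 8: pour(B -> A) -> (A=4 B=2)

Answer: 4 2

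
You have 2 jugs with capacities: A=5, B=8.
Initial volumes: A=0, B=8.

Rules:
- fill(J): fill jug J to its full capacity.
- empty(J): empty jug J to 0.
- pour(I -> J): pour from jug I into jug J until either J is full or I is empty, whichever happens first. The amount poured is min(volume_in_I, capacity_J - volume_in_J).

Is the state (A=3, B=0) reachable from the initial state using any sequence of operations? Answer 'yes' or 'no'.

Answer: yes

Derivation:
BFS from (A=0, B=8):
  1. pour(B -> A) -> (A=5 B=3)
  2. empty(A) -> (A=0 B=3)
  3. pour(B -> A) -> (A=3 B=0)
Target reached → yes.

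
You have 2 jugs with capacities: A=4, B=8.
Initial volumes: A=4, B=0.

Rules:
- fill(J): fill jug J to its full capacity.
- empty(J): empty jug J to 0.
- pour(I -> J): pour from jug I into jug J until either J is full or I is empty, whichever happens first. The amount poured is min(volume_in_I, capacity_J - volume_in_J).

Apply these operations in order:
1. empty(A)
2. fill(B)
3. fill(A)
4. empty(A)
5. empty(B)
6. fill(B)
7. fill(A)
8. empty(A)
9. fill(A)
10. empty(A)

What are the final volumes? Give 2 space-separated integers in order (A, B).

Step 1: empty(A) -> (A=0 B=0)
Step 2: fill(B) -> (A=0 B=8)
Step 3: fill(A) -> (A=4 B=8)
Step 4: empty(A) -> (A=0 B=8)
Step 5: empty(B) -> (A=0 B=0)
Step 6: fill(B) -> (A=0 B=8)
Step 7: fill(A) -> (A=4 B=8)
Step 8: empty(A) -> (A=0 B=8)
Step 9: fill(A) -> (A=4 B=8)
Step 10: empty(A) -> (A=0 B=8)

Answer: 0 8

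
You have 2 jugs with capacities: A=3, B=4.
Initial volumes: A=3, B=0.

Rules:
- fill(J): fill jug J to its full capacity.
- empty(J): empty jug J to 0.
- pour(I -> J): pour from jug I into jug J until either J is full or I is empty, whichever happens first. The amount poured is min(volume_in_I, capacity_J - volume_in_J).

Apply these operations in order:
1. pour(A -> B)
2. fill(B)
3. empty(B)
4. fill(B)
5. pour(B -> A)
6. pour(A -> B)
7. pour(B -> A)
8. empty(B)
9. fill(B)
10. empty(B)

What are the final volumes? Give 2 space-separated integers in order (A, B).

Answer: 3 0

Derivation:
Step 1: pour(A -> B) -> (A=0 B=3)
Step 2: fill(B) -> (A=0 B=4)
Step 3: empty(B) -> (A=0 B=0)
Step 4: fill(B) -> (A=0 B=4)
Step 5: pour(B -> A) -> (A=3 B=1)
Step 6: pour(A -> B) -> (A=0 B=4)
Step 7: pour(B -> A) -> (A=3 B=1)
Step 8: empty(B) -> (A=3 B=0)
Step 9: fill(B) -> (A=3 B=4)
Step 10: empty(B) -> (A=3 B=0)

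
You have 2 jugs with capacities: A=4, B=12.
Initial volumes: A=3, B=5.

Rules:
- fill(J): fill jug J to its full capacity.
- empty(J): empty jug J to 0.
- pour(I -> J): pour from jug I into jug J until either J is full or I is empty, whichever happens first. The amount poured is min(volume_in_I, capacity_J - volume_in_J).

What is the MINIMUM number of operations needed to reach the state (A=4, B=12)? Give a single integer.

Answer: 2

Derivation:
BFS from (A=3, B=5). One shortest path:
  1. fill(A) -> (A=4 B=5)
  2. fill(B) -> (A=4 B=12)
Reached target in 2 moves.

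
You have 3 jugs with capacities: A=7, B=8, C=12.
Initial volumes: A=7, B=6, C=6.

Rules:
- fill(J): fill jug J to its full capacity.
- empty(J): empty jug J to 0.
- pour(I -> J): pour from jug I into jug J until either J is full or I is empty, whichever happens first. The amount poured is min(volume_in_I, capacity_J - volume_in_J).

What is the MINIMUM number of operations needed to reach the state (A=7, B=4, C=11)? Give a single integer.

BFS from (A=7, B=6, C=6). One shortest path:
  1. empty(A) -> (A=0 B=6 C=6)
  2. fill(B) -> (A=0 B=8 C=6)
  3. pour(C -> A) -> (A=6 B=8 C=0)
  4. pour(B -> C) -> (A=6 B=0 C=8)
  5. fill(B) -> (A=6 B=8 C=8)
  6. pour(B -> C) -> (A=6 B=4 C=12)
  7. pour(C -> A) -> (A=7 B=4 C=11)
Reached target in 7 moves.

Answer: 7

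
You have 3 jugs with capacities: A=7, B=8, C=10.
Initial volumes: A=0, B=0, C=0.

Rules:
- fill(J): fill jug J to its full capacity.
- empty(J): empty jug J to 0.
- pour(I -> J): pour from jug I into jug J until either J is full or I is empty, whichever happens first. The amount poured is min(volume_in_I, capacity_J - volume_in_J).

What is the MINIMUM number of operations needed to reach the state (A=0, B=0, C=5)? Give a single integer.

Answer: 6

Derivation:
BFS from (A=0, B=0, C=0). One shortest path:
  1. fill(A) -> (A=7 B=0 C=0)
  2. fill(B) -> (A=7 B=8 C=0)
  3. pour(A -> C) -> (A=0 B=8 C=7)
  4. pour(B -> C) -> (A=0 B=5 C=10)
  5. empty(C) -> (A=0 B=5 C=0)
  6. pour(B -> C) -> (A=0 B=0 C=5)
Reached target in 6 moves.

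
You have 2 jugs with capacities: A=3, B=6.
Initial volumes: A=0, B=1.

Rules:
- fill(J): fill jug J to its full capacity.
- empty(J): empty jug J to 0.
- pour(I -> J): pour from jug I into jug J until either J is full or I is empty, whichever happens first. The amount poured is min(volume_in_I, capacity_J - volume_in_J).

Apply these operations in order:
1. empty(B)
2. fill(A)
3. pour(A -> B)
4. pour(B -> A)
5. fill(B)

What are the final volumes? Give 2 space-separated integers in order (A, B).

Step 1: empty(B) -> (A=0 B=0)
Step 2: fill(A) -> (A=3 B=0)
Step 3: pour(A -> B) -> (A=0 B=3)
Step 4: pour(B -> A) -> (A=3 B=0)
Step 5: fill(B) -> (A=3 B=6)

Answer: 3 6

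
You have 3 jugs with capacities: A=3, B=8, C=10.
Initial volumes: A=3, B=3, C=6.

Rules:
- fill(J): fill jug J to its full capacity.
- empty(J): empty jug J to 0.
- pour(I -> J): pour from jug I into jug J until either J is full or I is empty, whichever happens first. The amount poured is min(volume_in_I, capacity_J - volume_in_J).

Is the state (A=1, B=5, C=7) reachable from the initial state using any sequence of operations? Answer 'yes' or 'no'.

BFS explored all 270 reachable states.
Reachable set includes: (0,0,0), (0,0,1), (0,0,2), (0,0,3), (0,0,4), (0,0,5), (0,0,6), (0,0,7), (0,0,8), (0,0,9), (0,0,10), (0,1,0) ...
Target (A=1, B=5, C=7) not in reachable set → no.

Answer: no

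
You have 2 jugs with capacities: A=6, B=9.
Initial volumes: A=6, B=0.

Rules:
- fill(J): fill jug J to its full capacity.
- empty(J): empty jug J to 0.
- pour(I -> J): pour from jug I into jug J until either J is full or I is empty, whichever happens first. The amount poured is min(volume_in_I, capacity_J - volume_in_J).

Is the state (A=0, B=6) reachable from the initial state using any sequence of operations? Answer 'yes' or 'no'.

Answer: yes

Derivation:
BFS from (A=6, B=0):
  1. pour(A -> B) -> (A=0 B=6)
Target reached → yes.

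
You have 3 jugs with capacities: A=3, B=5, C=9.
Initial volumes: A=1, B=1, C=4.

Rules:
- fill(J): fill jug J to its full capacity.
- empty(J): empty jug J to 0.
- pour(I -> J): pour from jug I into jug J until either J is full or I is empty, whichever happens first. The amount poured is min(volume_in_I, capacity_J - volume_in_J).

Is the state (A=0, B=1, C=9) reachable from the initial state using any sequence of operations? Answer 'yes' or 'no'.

Answer: yes

Derivation:
BFS from (A=1, B=1, C=4):
  1. empty(A) -> (A=0 B=1 C=4)
  2. fill(C) -> (A=0 B=1 C=9)
Target reached → yes.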